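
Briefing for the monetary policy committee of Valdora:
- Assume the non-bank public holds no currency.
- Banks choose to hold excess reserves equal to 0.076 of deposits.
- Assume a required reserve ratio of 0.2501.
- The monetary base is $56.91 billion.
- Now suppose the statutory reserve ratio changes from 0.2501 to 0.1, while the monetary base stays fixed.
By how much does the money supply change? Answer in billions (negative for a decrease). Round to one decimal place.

$148.8 billion

Initially m₁ = 1 / (0.2501 + 0.076) ≈ 3.0665, so M₁ = 3.0665 × 56.91 ≈ 174.5145 billion.
After the change m₂ = 1 / (0.1 + 0.076) ≈ 5.6818, so M₂ = 5.6818 × 56.91 ≈ 323.3512 billion.
ΔM = M₂ − M₁ = 323.3512 − 174.5145 = 148.8367 billion.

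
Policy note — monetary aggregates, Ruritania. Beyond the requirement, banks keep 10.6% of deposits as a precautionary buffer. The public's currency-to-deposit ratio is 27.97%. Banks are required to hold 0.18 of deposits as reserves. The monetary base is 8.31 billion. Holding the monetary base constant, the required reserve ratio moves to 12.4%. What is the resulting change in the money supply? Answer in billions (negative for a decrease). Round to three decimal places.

2.065 billion

Initially m₁ = (1 + 0.2797) / (0.18 + 0.106 + 0.2797) ≈ 2.26215, so M₁ = 2.26215 × 8.31 ≈ 18.7985 billion.
After the change m₂ = (1 + 0.2797) / (0.124 + 0.106 + 0.2797) ≈ 2.51069, so M₂ = 2.51069 × 8.31 ≈ 20.8638 billion.
ΔM = M₂ − M₁ = 20.8638 − 18.7985 = 2.0653 billion.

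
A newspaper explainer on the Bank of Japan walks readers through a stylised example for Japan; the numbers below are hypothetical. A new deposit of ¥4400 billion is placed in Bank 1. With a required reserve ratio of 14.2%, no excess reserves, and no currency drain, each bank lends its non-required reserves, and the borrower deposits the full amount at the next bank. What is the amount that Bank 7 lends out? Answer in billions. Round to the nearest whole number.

Each bank lends a fraction (1 − rr) = 0.8580 of the deposit it receives, so Bank 7 receives 4400·0.8580^6 and lends 4400·0.8580^7 ≈ 1506.1343 billion.

¥1506 billion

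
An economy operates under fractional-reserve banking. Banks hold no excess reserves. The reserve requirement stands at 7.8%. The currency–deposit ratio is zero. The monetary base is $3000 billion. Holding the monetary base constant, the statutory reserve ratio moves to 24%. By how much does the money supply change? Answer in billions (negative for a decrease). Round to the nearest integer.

-25962 billion

Initially m₁ = 1 / (0.078) ≈ 12.82051, so M₁ = 12.82051 × 3000 = 38461.53 billion.
After the change m₂ = 1 / (0.24) ≈ 4.16667, so M₂ = 4.16667 × 3000 = 12500.01 billion.
ΔM = M₂ − M₁ = 12500.01 − 38461.53 = -25961.52 billion.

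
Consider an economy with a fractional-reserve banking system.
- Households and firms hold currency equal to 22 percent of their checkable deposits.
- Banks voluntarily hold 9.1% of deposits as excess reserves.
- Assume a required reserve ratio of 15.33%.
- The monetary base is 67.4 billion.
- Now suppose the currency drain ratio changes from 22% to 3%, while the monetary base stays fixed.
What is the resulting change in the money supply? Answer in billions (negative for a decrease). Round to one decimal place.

76.0 billion

Initially m₁ = (1 + 0.22) / (0.1533 + 0.091 + 0.22) ≈ 2.6276, so M₁ = 2.6276 × 67.4 ≈ 177.1002 billion.
After the change m₂ = (1 + 0.03) / (0.1533 + 0.091 + 0.03) ≈ 3.7550, so M₂ = 3.7550 × 67.4 = 253.087 billion.
ΔM = M₂ − M₁ = 253.087 − 177.1002 = 75.9868 billion.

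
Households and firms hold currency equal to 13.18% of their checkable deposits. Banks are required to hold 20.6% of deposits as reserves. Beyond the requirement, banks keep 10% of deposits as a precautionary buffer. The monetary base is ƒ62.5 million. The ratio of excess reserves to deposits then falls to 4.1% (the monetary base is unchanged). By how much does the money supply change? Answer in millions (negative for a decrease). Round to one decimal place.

ƒ25.2 million

Initially m₁ = (1 + 0.1318) / (0.206 + 0.1 + 0.1318) ≈ 2.5852, so M₁ = 2.5852 × 62.5 = 161.575 million.
After the change m₂ = (1 + 0.1318) / (0.206 + 0.041 + 0.1318) ≈ 2.9879, so M₂ = 2.9879 × 62.5 ≈ 186.7437 million.
ΔM = M₂ − M₁ = 186.7437 − 161.575 = 25.1687 million.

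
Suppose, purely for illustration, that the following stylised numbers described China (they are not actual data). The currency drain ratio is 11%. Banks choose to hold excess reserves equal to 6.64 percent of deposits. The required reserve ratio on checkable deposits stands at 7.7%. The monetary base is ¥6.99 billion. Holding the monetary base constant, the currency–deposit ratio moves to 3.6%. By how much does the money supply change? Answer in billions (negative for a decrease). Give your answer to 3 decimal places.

Initially m₁ = (1 + 0.11) / (0.077 + 0.0664 + 0.11) ≈ 4.38043, so M₁ = 4.38043 × 6.99 ≈ 30.6192 billion.
After the change m₂ = (1 + 0.036) / (0.077 + 0.0664 + 0.036) ≈ 5.77480, so M₂ = 5.77480 × 6.99 ≈ 40.3659 billion.
ΔM = M₂ − M₁ = 40.3659 − 30.6192 = 9.7467 billion.

¥9.747 billion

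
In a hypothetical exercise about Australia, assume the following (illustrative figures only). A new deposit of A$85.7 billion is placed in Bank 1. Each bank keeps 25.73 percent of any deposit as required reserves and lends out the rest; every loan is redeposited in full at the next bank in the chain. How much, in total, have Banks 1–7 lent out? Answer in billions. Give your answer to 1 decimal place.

Bank i lends (1 − rr)^i of the original deposit: Bank 1 lends 85.7·0.7427 ≈ 63.6494, Bank 2 lends 85.7·0.7427² ≈ 47.2724, and so on.
Summing a geometric series: total = 85.7·[0.7427·(1 − 0.7427^7) / (1 − 0.7427)] ≈ 216.5389 billion.

A$216.5 billion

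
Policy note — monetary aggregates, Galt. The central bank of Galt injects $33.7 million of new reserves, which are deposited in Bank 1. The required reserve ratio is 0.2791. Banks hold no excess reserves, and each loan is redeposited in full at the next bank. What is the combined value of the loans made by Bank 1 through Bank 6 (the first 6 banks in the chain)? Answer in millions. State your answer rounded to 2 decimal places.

Bank i lends (1 − rr)^i of the original deposit: Bank 1 lends 33.7·0.7209 ≈ 24.2943, Bank 2 lends 33.7·0.7209² ≈ 17.5138, and so on.
Summing a geometric series: total = 33.7·[0.7209·(1 − 0.7209^6) / (1 − 0.7209)] ≈ 74.8274 million.

$74.83 million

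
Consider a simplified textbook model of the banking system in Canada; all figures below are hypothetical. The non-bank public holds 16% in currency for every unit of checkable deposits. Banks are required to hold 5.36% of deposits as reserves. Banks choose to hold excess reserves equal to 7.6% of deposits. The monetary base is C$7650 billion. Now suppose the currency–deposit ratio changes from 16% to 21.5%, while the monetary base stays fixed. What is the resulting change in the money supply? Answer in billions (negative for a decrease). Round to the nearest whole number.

-3670 billion

Initially m₁ = (1 + 0.16) / (0.0536 + 0.076 + 0.16) ≈ 4.00552, so M₁ = 4.00552 × 7650 = 30642.228 billion.
After the change m₂ = (1 + 0.215) / (0.0536 + 0.076 + 0.215) ≈ 3.52583, so M₂ = 3.52583 × 7650 = 26972.5995 billion.
ΔM = M₂ − M₁ = 26972.5995 − 30642.228 = -3669.6285 billion.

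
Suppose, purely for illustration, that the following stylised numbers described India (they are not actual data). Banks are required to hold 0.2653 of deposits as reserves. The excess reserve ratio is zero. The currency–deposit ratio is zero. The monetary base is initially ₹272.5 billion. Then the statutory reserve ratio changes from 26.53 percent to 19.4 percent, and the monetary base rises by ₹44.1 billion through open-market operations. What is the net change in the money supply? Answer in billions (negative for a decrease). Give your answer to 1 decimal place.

₹604.8 billion

Before: m₁ = 1 / (0.2653) ≈ 3.76932, MB₁ = 272.5, so M₁ = 3.76932 × 272.5 = 1027.1397 billion.
After: m₂ = 1 / (0.194) ≈ 5.15464, MB₂ = 272.5 + 44.1 = 316.6, so M₂ = 5.15464 × 316.6 ≈ 1631.959 billion.
ΔM = M₂ − M₁ = 1631.959 − 1027.1397 = 604.8193 billion.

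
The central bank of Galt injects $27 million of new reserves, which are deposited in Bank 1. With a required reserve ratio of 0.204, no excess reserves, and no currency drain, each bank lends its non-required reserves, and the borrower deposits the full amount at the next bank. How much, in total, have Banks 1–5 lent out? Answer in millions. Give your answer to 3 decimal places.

$71.685 million

Bank i lends (1 − rr)^i of the original deposit: Bank 1 lends 27·0.7960 = 21.4920, Bank 2 lends 27·0.7960² ≈ 17.1076, and so on.
Summing a geometric series: total = 27·[0.7960·(1 − 0.7960^5) / (1 − 0.7960)] ≈ 71.6854 million.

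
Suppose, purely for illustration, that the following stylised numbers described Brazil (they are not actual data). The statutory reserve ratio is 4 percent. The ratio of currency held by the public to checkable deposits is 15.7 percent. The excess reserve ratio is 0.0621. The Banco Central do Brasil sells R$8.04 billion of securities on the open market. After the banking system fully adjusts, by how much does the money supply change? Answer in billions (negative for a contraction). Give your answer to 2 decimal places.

The money multiplier is m = (1 + c) / (rr + e + c) = (1 + 0.157) / (0.04 + 0.0621 + 0.157) ≈ 4.4655.
The sale removes 8.04 billion of base, so ΔM = m × ΔMB = 4.4655 × (−8.04) ≈ -35.9026 billion.

-35.90 billion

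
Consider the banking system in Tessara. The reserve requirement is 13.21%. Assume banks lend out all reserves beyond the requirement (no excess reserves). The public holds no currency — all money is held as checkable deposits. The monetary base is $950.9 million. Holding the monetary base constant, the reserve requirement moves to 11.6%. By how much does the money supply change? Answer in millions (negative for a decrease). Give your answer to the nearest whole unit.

Initially m₁ = 1 / (0.1321) ≈ 7.57, so M₁ = 7.57 × 950.9 = 7198.313 million.
After the change m₂ = 1 / (0.116) ≈ 8.6207, so M₂ = 8.6207 × 950.9 ≈ 8197.4236 million.
ΔM = M₂ − M₁ = 8197.4236 − 7198.313 = 999.1106 million.

$999 million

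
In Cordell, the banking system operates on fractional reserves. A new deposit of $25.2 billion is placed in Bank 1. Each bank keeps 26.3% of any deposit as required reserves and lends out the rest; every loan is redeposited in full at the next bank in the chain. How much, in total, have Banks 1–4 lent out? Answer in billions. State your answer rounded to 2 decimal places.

$49.78 billion

Bank i lends (1 − rr)^i of the original deposit: Bank 1 lends 25.2·0.7370 = 18.5724, Bank 2 lends 25.2·0.7370² ≈ 13.6879, and so on.
Summing a geometric series: total = 25.2·[0.7370·(1 − 0.7370^4) / (1 − 0.7370)] ≈ 49.7830 billion.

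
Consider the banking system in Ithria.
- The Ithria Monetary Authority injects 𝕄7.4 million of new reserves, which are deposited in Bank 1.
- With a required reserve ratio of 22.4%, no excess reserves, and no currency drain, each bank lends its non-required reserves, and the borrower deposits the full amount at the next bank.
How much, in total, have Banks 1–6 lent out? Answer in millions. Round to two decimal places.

𝕄20.04 million

Bank i lends (1 − rr)^i of the original deposit: Bank 1 lends 7.4·0.7760 = 5.7424, Bank 2 lends 7.4·0.7760² ≈ 4.4561, and so on.
Summing a geometric series: total = 7.4·[0.7760·(1 − 0.7760^6) / (1 − 0.7760)] ≈ 20.0379 million.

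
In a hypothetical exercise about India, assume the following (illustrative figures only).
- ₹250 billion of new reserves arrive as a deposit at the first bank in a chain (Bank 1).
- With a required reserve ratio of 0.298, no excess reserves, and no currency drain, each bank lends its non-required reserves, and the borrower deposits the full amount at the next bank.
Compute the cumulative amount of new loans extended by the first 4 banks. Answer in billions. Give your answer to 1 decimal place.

₹445.9 billion

Bank i lends (1 − rr)^i of the original deposit: Bank 1 lends 250·0.7020 = 175.5000, Bank 2 lends 250·0.7020² = 123.2010, and so on.
Summing a geometric series: total = 250·[0.7020·(1 − 0.7020^4) / (1 − 0.7020)] ≈ 445.9020 billion.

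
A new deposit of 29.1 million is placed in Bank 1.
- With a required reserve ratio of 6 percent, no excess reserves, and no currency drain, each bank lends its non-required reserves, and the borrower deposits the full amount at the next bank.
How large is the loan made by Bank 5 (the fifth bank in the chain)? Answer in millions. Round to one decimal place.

21.4 million

Each bank lends a fraction (1 − rr) = 0.9400 of the deposit it receives, so Bank 5 receives 29.1·0.9400^4 and lends 29.1·0.9400^5 ≈ 21.3566 million.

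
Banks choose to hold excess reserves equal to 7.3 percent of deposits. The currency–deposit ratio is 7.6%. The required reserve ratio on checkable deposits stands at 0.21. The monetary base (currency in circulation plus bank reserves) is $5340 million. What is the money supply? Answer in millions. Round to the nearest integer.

$16005 million

The money multiplier is m = (1 + c) / (rr + e + c) = (1 + 0.076) / (0.21 + 0.073 + 0.076) ≈ 2.99721.
So M = m × MB = 2.99721 × 5340 = 16005.1014 million.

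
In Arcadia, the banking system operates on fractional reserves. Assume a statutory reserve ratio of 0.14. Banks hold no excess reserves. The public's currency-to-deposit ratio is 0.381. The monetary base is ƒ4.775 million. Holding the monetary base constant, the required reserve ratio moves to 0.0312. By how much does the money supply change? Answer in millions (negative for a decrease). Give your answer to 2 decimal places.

ƒ3.34 million

Initially m₁ = (1 + 0.381) / (0.14 + 0.381) ≈ 2.6507, so M₁ = 2.6507 × 4.775 ≈ 12.6571 million.
After the change m₂ = (1 + 0.381) / (0.0312 + 0.381) ≈ 3.3503, so M₂ = 3.3503 × 4.775 ≈ 15.9977 million.
ΔM = M₂ − M₁ = 15.9977 − 12.6571 = 3.3406 million.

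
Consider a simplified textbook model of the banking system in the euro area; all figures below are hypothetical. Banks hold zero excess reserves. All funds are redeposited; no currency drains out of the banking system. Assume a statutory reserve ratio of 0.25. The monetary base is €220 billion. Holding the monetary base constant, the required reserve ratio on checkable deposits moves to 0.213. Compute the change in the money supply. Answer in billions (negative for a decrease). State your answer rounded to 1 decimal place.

Initially m₁ = 1 / (0.25) = 4, so M₁ = 4 × 220 = 880 billion.
After the change m₂ = 1 / (0.213) ≈ 4.69484, so M₂ = 4.69484 × 220 = 1032.8648 billion.
ΔM = M₂ − M₁ = 1032.8648 − 880 = 152.8648 billion.

€152.9 billion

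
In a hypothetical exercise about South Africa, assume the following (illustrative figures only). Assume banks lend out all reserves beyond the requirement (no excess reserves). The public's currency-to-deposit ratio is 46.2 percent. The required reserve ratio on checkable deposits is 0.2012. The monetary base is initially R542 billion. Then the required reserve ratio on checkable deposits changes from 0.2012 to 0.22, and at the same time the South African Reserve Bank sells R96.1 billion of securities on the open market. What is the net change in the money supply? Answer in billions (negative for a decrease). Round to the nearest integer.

Before: m₁ = (1 + 0.462) / (0.2012 + 0.462) ≈ 2.2045, MB₁ = 542, so M₁ = 2.2045 × 542 = 1194.839 billion.
After: m₂ = (1 + 0.462) / (0.22 + 0.462) ≈ 2.1437, MB₂ = 542 − 96.1 = 445.9, so M₂ = 2.1437 × 445.9 ≈ 955.8758 billion.
ΔM = M₂ − M₁ = 955.8758 − 1194.839 = -238.9632 billion.

-239 billion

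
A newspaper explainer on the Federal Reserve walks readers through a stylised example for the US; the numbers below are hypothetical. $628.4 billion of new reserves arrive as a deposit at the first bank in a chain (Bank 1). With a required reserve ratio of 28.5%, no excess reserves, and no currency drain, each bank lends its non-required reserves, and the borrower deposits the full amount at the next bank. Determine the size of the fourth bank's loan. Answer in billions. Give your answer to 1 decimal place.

$164.2 billion

Each bank lends a fraction (1 − rr) = 0.7150 of the deposit it receives, so Bank 4 receives 628.4·0.7150^3 and lends 628.4·0.7150^4 ≈ 164.2330 billion.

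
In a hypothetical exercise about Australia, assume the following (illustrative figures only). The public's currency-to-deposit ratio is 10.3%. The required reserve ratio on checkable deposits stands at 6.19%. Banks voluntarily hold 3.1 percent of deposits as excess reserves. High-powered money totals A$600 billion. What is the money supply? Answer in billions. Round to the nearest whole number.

A$3378 billion

The money multiplier is m = (1 + c) / (rr + e + c) = (1 + 0.103) / (0.0619 + 0.031 + 0.103) ≈ 5.6304.
So M = m × MB = 5.6304 × 600 = 3378.24 billion.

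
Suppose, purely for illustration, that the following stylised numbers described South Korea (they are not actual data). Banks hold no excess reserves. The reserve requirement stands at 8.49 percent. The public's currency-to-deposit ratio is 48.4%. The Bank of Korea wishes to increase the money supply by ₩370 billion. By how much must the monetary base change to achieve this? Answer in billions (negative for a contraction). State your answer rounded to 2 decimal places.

₩141.84 billion

The money multiplier is m = (1 + c) / (rr + c) = (1 + 0.484) / (0.0849 + 0.484) ≈ 2.608543.
ΔMB = ΔM / m = (+370) / 2.608543 ≈ 141.8416 billion.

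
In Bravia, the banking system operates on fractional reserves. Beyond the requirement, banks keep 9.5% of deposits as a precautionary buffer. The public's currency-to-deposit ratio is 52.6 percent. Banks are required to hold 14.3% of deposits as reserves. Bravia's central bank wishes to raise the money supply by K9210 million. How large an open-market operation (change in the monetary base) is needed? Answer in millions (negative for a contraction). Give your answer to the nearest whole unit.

The money multiplier is m = (1 + c) / (rr + e + c) = (1 + 0.526) / (0.143 + 0.095 + 0.526) ≈ 1.99738.
ΔMB = ΔM / m = (+9210) / 1.99738 ≈ 4611.0405 million.

K4611 million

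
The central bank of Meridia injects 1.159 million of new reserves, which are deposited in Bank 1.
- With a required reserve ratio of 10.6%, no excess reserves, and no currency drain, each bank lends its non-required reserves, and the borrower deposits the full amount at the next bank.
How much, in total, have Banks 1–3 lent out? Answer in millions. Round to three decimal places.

Bank i lends (1 − rr)^i of the original deposit: Bank 1 lends 1.159·0.8940 ≈ 1.0361, Bank 2 lends 1.159·0.8940² ≈ 0.9263, and so on.
Summing a geometric series: total = 1.159·[0.8940·(1 − 0.8940^3) / (1 − 0.8940)] ≈ 2.7906 million.

2.791 million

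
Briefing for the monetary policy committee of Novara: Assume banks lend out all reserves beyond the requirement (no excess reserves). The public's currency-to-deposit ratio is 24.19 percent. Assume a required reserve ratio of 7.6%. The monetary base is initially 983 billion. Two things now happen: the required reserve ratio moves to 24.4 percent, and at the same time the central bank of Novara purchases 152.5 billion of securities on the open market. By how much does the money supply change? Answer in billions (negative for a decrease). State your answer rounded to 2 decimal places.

-937.97 billion

Before: m₁ = (1 + 0.2419) / (0.076 + 0.2419) ≈ 3.9065744, MB₁ = 983, so M₁ = 3.9065744 × 983 ≈ 3840.1626 billion.
After: m₂ = (1 + 0.2419) / (0.244 + 0.2419) ≈ 2.5558757, MB₂ = 983 + 152.5 = 1135.5, so M₂ = 2.5558757 × 1135.5 ≈ 2902.1969 billion.
ΔM = M₂ − M₁ = 2902.1969 − 3840.1626 = -937.9657 billion.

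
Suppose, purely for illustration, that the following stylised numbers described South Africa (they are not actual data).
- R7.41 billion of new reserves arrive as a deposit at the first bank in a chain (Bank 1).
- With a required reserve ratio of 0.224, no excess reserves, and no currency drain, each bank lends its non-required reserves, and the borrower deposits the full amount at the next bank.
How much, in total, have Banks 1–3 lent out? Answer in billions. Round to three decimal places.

R13.675 billion

Bank i lends (1 − rr)^i of the original deposit: Bank 1 lends 7.41·0.7760 ≈ 5.7502, Bank 2 lends 7.41·0.7760² ≈ 4.4621, and so on.
Summing a geometric series: total = 7.41·[0.7760·(1 − 0.7760^3) / (1 − 0.7760)] ≈ 13.6749 billion.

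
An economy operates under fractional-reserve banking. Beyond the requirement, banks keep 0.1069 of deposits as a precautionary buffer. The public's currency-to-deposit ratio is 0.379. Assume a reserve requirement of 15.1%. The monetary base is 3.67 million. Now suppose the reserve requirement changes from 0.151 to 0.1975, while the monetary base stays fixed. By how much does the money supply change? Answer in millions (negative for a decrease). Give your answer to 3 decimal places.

-0.541 million

Initially m₁ = (1 + 0.379) / (0.151 + 0.1069 + 0.379) ≈ 2.16518, so M₁ = 2.16518 × 3.67 ≈ 7.9462 million.
After the change m₂ = (1 + 0.379) / (0.1975 + 0.1069 + 0.379) ≈ 2.01785, so M₂ = 2.01785 × 3.67 ≈ 7.4055 million.
ΔM = M₂ − M₁ = 7.4055 − 7.9462 = -0.5407 million.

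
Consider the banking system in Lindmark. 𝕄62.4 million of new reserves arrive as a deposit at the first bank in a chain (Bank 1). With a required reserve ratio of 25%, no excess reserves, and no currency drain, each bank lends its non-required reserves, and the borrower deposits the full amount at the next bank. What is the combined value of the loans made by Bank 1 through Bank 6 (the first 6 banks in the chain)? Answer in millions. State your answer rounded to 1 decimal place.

Bank i lends (1 − rr)^i of the original deposit: Bank 1 lends 62.4·0.7500 = 46.8000, Bank 2 lends 62.4·0.7500² = 35.1000, and so on.
Summing a geometric series: total = 62.4·[0.7500·(1 − 0.7500^6) / (1 − 0.7500)] ≈ 153.8824 million.

𝕄153.9 million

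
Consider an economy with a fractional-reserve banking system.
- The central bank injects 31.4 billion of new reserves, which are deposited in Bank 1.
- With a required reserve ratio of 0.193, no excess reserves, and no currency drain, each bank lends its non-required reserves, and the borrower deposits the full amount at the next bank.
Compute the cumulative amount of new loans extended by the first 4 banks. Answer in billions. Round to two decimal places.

75.61 billion

Bank i lends (1 − rr)^i of the original deposit: Bank 1 lends 31.4·0.8070 = 25.3398, Bank 2 lends 31.4·0.8070² ≈ 20.4492, and so on.
Summing a geometric series: total = 31.4·[0.8070·(1 − 0.8070^4) / (1 − 0.8070)] ≈ 75.6091 billion.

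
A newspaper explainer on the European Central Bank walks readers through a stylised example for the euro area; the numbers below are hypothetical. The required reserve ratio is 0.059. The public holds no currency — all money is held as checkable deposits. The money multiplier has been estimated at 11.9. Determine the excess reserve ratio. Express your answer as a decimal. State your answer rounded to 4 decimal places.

0.0250

Using m = 11.9. Since m = (1 + c)/(c + rr + e), the denominator satisfies c + rr + e = (1 + c)/m = (1 + 0) / 11.9 ≈ 0.084034.
With c = 0 and rr = 0.059, the excess reserve ratio is 0.084034 − 0 − 0.059 = 0.025034.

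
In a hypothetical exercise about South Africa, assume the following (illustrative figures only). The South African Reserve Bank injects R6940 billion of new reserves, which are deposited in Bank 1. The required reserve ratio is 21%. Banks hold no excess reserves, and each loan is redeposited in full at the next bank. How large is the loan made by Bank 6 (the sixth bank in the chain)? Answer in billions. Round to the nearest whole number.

R1687 billion

Each bank lends a fraction (1 − rr) = 0.7900 of the deposit it receives, so Bank 6 receives 6940·0.7900^5 and lends 6940·0.7900^6 ≈ 1687.0269 billion.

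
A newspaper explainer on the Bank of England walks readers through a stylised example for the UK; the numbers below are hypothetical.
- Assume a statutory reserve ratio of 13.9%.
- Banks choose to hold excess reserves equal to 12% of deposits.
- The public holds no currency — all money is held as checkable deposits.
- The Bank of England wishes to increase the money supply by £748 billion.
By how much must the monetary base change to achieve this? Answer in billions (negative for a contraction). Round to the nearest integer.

£194 billion

The money multiplier is m = 1 / (rr + e) = 1 / (0.139 + 0.12) ≈ 3.8610.
ΔMB = ΔM / m = (+748) / 3.8610 ≈ 193.7322 billion.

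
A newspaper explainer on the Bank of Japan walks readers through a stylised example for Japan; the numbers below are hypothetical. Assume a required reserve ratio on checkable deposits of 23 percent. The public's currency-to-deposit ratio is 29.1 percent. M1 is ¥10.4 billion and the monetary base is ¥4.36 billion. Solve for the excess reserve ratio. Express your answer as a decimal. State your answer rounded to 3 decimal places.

0.020

Using m = M/MB = 10.4/4.36 ≈ 2.385321. Since m = (1 + c)/(c + rr + e), the denominator satisfies c + rr + e = (1 + c)/m = (1 + 0.291) / 2.385321 ≈ 0.541227.
With c = 0.291 and rr = 0.23, the excess reserve ratio is 0.541227 − 0.291 − 0.23 = 0.020227.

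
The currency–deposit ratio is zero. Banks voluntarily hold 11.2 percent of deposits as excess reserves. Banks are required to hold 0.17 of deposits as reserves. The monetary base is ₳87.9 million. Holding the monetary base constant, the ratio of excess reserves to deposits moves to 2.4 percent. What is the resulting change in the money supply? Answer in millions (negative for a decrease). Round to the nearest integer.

Initially m₁ = 1 / (0.17 + 0.112) ≈ 3.5461, so M₁ = 3.5461 × 87.9 ≈ 311.7022 million.
After the change m₂ = 1 / (0.17 + 0.024) ≈ 5.1546, so M₂ = 5.1546 × 87.9 ≈ 453.0893 million.
ΔM = M₂ − M₁ = 453.0893 − 311.7022 = 141.3871 million.

₳141 million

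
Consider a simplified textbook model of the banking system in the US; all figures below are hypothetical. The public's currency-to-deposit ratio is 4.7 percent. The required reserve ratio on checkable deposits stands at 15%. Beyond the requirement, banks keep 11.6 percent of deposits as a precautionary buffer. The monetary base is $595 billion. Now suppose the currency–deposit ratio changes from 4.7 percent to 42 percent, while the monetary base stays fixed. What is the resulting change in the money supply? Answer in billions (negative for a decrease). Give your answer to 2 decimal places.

Initially m₁ = (1 + 0.047) / (0.15 + 0.116 + 0.047) ≈ 3.345048, so M₁ = 3.345048 × 595 ≈ 1990.3036 billion.
After the change m₂ = (1 + 0.42) / (0.15 + 0.116 + 0.42) ≈ 2.069971, so M₂ = 2.069971 × 595 ≈ 1231.6327 billion.
ΔM = M₂ − M₁ = 1231.6327 − 1990.3036 = -758.6709 billion.

-758.67 billion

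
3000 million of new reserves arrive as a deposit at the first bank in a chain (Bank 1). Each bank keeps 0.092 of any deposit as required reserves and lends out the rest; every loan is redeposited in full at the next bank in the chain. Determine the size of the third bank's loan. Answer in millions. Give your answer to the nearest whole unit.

Each bank lends a fraction (1 − rr) = 0.9080 of the deposit it receives, so Bank 3 receives 3000·0.9080^2 and lends 3000·0.9080^3 ≈ 2245.8399 million.

2246 million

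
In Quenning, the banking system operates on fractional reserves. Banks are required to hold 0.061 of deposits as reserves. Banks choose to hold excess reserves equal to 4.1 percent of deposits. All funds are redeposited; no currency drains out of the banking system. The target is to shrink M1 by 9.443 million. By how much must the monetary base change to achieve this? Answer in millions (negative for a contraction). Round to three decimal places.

-0.963 million

The money multiplier is m = 1 / (rr + e) = 1 / (0.061 + 0.041) ≈ 9.80392.
ΔMB = ΔM / m = (−9.443) / 9.80392 ≈ -0.9632 million.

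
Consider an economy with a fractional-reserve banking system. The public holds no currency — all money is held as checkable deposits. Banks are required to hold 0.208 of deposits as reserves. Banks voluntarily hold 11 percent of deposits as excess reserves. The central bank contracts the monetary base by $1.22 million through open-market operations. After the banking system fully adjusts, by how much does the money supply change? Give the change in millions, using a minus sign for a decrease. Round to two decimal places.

The money multiplier is m = 1 / (rr + e) = 1 / (0.208 + 0.11) ≈ 3.1447.
The sale removes 1.22 million of base, so ΔM = m × ΔMB = 3.1447 × (−1.22) ≈ -3.8365 million.

-3.84 million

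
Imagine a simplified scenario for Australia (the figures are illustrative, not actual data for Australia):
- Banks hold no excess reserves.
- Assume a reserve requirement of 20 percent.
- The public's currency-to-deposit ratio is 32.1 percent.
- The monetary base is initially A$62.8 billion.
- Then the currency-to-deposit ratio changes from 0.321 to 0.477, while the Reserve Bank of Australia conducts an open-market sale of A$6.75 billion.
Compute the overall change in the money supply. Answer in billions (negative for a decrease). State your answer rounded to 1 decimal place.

-36.9 billion

Before: m₁ = (1 + 0.321) / (0.2 + 0.321) ≈ 2.5355, MB₁ = 62.8, so M₁ = 2.5355 × 62.8 = 159.2294 billion.
After: m₂ = (1 + 0.477) / (0.2 + 0.477) ≈ 2.1817, MB₂ = 62.8 − 6.75 = 56.05, so M₂ = 2.1817 × 56.05 ≈ 122.2843 billion.
ΔM = M₂ − M₁ = 122.2843 − 159.2294 = -36.9451 billion.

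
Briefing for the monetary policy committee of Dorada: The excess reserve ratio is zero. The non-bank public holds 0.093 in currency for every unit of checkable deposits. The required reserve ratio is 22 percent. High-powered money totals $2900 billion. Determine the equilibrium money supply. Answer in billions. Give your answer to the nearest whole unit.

$10127 billion

The money multiplier is m = (1 + c) / (rr + c) = (1 + 0.093) / (0.22 + 0.093) ≈ 3.49201.
So M = m × MB = 3.49201 × 2900 = 10126.829 billion.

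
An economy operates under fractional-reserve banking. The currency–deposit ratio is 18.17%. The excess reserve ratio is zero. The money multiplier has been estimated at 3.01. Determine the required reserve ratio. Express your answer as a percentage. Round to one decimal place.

21.1%

Using m = 3.01. Since m = (1 + c)/(c + rr + e), the denominator satisfies c + rr + e = (1 + c)/m = (1 + 0.1817) / 3.01 ≈ 0.392591.
With c = 0.1817 and e = 0, the required reserve ratio is 0.392591 − 0.1817 − 0 = 0.210891.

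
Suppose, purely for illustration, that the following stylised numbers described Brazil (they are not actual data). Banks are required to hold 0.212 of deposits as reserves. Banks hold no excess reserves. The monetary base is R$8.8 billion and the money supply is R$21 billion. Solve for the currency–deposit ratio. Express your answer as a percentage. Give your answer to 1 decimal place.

Using m = M/MB = 21/8.8 ≈ 2.386364. From m = (1 + c)/(c + rr + e), rearranging gives 1 + c = m·(c + rr + e), so c·(1 − m) = m·(rr + e) − 1.
Hence c = [m·(rr + e) − 1]/(1 − m) = [2.386364 × (0.212 + 0) − 1] / (1 − 2.386364) ≈ 0.356393.

35.6%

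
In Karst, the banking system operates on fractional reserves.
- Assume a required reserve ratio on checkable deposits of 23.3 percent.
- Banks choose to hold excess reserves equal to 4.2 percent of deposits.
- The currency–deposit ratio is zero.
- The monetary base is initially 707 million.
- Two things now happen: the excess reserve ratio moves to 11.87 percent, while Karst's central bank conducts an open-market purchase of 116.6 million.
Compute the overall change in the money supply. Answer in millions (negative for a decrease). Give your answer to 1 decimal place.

-229.1 million

Before: m₁ = 1 / (0.233 + 0.042) ≈ 3.63636, MB₁ = 707, so M₁ = 3.63636 × 707 ≈ 2570.9065 million.
After: m₂ = 1 / (0.233 + 0.1187) ≈ 2.84333, MB₂ = 707 + 116.6 = 823.6, so M₂ = 2.84333 × 823.6 ≈ 2341.7666 million.
ΔM = M₂ − M₁ = 2341.7666 − 2570.9065 = -229.1399 million.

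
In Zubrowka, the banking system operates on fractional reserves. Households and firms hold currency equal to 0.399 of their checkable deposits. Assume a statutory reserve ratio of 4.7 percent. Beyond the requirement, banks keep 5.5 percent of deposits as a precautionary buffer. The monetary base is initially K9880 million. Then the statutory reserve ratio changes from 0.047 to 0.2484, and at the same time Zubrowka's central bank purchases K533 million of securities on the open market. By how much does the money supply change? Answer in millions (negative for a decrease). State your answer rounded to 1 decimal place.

Before: m₁ = (1 + 0.399) / (0.047 + 0.055 + 0.399) ≈ 2.7924152, MB₁ = 9880, so M₁ = 2.7924152 × 9880 ≈ 27589.0622 million.
After: m₂ = (1 + 0.399) / (0.2484 + 0.055 + 0.399) ≈ 1.9917426, MB₂ = 9880 + 533 = 10413, so M₂ = 1.9917426 × 10413 ≈ 20740.0157 million.
ΔM = M₂ − M₁ = 20740.0157 − 27589.0622 = -6849.0465 million.

-6849.0 million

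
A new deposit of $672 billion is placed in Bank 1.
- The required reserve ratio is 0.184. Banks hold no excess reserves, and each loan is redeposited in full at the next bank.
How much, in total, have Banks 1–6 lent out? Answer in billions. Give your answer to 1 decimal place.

$2100.4 billion

Bank i lends (1 − rr)^i of the original deposit: Bank 1 lends 672·0.8160 = 548.3520, Bank 2 lends 672·0.8160² ≈ 447.4552, and so on.
Summing a geometric series: total = 672·[0.8160·(1 − 0.8160^6) / (1 − 0.8160)] ≈ 2100.3767 billion.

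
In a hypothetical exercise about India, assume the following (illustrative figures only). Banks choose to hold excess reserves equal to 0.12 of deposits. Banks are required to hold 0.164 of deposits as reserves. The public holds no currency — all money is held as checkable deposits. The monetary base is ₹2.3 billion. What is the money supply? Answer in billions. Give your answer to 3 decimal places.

The money multiplier is m = 1 / (rr + e) = 1 / (0.164 + 0.12) ≈ 3.52113.
So M = m × MB = 3.52113 × 2.3 ≈ 8.0986 billion.

₹8.099 billion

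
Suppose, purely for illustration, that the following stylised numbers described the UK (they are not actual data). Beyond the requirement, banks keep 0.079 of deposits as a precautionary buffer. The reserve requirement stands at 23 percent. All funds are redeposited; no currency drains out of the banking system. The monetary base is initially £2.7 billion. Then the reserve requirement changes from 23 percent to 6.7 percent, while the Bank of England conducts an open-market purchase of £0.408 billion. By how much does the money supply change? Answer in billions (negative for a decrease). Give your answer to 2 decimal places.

£12.55 billion

Before: m₁ = 1 / (0.23 + 0.079) ≈ 3.2362, MB₁ = 2.7, so M₁ = 3.2362 × 2.7 ≈ 8.7377 billion.
After: m₂ = 1 / (0.067 + 0.079) ≈ 6.8493, MB₂ = 2.7 + 0.408 = 3.108, so M₂ = 6.8493 × 3.108 ≈ 21.2876 billion.
ΔM = M₂ − M₁ = 21.2876 − 8.7377 = 12.5499 billion.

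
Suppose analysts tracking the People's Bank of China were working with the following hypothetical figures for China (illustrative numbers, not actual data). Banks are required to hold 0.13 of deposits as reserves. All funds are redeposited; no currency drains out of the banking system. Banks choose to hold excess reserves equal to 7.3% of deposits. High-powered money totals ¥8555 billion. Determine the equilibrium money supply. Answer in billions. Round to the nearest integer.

¥42143 billion

The money multiplier is m = 1 / (rr + e) = 1 / (0.13 + 0.073) ≈ 4.92611.
So M = m × MB = 4.92611 × 8555 ≈ 42142.8711 billion.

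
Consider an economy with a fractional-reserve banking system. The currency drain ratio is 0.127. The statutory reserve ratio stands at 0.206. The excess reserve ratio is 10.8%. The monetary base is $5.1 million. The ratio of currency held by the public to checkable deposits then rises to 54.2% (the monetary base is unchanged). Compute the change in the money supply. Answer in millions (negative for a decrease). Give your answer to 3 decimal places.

-3.846 million

Initially m₁ = (1 + 0.127) / (0.206 + 0.108 + 0.127) ≈ 2.55556, so M₁ = 2.55556 × 5.1 ≈ 13.0334 million.
After the change m₂ = (1 + 0.542) / (0.206 + 0.108 + 0.542) ≈ 1.80140, so M₂ = 1.80140 × 5.1 ≈ 9.1871 million.
ΔM = M₂ − M₁ = 9.1871 − 13.0334 = -3.8463 million.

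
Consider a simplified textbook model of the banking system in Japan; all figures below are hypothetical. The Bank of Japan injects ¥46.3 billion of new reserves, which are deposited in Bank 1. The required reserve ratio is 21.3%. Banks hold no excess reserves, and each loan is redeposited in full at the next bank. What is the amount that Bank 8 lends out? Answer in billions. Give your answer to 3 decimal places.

¥6.814 billion

Each bank lends a fraction (1 − rr) = 0.7870 of the deposit it receives, so Bank 8 receives 46.3·0.7870^7 and lends 46.3·0.7870^8 ≈ 6.8136 billion.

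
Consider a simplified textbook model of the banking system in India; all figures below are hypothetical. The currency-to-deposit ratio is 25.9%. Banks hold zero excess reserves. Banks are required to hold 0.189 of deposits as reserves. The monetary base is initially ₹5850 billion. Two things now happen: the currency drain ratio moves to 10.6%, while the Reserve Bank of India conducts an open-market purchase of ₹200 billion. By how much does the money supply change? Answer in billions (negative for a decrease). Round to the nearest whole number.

Before: m₁ = (1 + 0.259) / (0.189 + 0.259) ≈ 2.81027, MB₁ = 5850, so M₁ = 2.81027 × 5850 = 16440.0795 billion.
After: m₂ = (1 + 0.106) / (0.189 + 0.106) ≈ 3.74915, MB₂ = 5850 + 200 = 6050, so M₂ = 3.74915 × 6050 = 22682.3575 billion.
ΔM = M₂ − M₁ = 22682.3575 − 16440.0795 = 6242.278 billion.

₹6242 billion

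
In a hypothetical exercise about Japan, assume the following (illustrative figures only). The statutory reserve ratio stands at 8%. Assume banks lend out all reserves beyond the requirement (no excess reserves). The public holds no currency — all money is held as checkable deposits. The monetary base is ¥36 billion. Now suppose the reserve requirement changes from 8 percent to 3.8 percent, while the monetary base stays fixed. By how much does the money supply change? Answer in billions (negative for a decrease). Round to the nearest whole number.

Initially m₁ = 1 / (0.08) = 12.5, so M₁ = 12.5 × 36 = 450 billion.
After the change m₂ = 1 / (0.038) ≈ 26.3158, so M₂ = 26.3158 × 36 = 947.3688 billion.
ΔM = M₂ − M₁ = 947.3688 − 450 = 497.3688 billion.

¥497 billion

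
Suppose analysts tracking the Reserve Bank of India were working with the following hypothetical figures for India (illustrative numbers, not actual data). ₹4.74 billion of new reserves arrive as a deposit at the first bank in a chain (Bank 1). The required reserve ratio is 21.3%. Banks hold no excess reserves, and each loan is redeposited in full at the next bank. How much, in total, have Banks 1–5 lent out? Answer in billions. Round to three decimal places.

₹12.226 billion

Bank i lends (1 − rr)^i of the original deposit: Bank 1 lends 4.74·0.7870 ≈ 3.7304, Bank 2 lends 4.74·0.7870² ≈ 2.9358, and so on.
Summing a geometric series: total = 4.74·[0.7870·(1 − 0.7870^5) / (1 − 0.7870)] ≈ 12.2261 billion.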